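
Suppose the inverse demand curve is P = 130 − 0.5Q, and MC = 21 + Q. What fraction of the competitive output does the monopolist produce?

Q_m/Q_c = 0.75

The monopolist equates marginal revenue to marginal cost: 130 − Q = 21 + Q, so Q = 54.5. From demand, P = 102.75.
Competitive equilibrium sets price equal to marginal cost: 130 − 0.5Q = 21 + Q, so Q = 218/3 and P = 281/3.
Ratio Q_m/Q_c = 54.5/(218/3) = 0.75.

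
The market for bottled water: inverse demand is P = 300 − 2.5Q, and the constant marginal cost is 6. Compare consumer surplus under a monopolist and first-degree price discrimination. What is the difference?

Consumer surplus falls by 4321.8

A monopolist chooses Q where MR = MC. MR = 300 − 5Q; setting this equal to 6 gives Q = 58.8 and P = 153.
CS = ½·(300 − 153)·58.8 = 4321.8.
Under first-degree price discrimination the firm charges each unit its demand price and produces up to where P = MC, i.e. Q = 117.6. Consumer surplus is zero; producer surplus equals total surplus.
CS = 0.
Change in consumer surplus: 0 − 4321.8 = −4321.8.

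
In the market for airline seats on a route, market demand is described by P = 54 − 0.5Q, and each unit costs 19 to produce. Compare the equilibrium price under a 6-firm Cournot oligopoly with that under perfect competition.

With 6 symmetric Cournot firms, each firm's FOC gives 54 − 3.5q = 19, so q = 10, Q = 6·10 = 60, and P = 24.
Under competition P = MC = 19, so Q = (54 − 19)/0.5 = 70.

Cournot: P = 24; Competition: P = 19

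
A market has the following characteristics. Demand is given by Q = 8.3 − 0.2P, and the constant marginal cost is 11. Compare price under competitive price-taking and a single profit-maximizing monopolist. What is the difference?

Price rises by 15.25

Inverting demand: P = 41.5 − 5Q.
Under competition P = MC = 11, so Q = (41.5 − 11)/5 = 6.1.
Monopoly sets MR = MC: 41.5 − 10Q = 11 ⇒ Q = 3.05, P = 41.5 − 5·3.05 = 26.25.
Change in price: 26.25 − 11 = 15.25.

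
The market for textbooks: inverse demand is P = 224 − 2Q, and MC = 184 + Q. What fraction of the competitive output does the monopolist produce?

Monopoly sets MR = MC: 224 − 4Q = 184 + Q ⇒ Q = 8, P = 224 − 2·8 = 208.
Under competition P = MC: 224 − 2Q = 184 + Q ⇒ Q = 40/3, P = 592/3.
Ratio Q_m/Q_c = 8/(40/3) = 0.6.

Q_m/Q_c = 0.6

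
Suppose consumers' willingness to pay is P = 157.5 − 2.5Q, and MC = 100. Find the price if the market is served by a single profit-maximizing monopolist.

The monopolist equates marginal revenue to marginal cost: 157.5 − 5Q = 100, so Q = 11.5. From demand, P = 128.75.

P = 128.75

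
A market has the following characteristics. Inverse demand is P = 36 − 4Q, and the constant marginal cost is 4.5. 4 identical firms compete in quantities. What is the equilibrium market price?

In a 4-firm Cournot equilibrium, symmetry and the first-order condition give q = (36 − 4.5)/(20) = 1.575. So Q = 6.3 and P = 10.8.

P = 10.8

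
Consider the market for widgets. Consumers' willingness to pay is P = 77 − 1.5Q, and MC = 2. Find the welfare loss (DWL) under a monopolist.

Competitive firms price at marginal cost: P = 2, giving Q = 50.
Monopoly sets MR = MC: 77 − 3Q = 2 ⇒ Q = 25, P = 77 − 1.5·25 = 39.5.
DWL is the triangle between Q = 25 and Q = 50: ½·(50 − 25)·(39.5 − 2) = 468.75.

DWL = 468.75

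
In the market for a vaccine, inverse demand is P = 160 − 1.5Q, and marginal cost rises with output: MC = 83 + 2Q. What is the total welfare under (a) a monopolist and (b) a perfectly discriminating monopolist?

Monopoly sets MR = MC: 160 − 3Q = 83 + 2Q ⇒ Q = 15.4, P = 160 − 1.5·15.4 = 136.9.
CS = ½·(160 − 136.9)·15.4 = 177.87; PS = (136.9·15.4 − 83·15.4 − ½·2·15.4²) = 592.9; TS = 770.77.
A perfectly discriminating monopolist sells every unit with P(Q) ≥ MC(Q), so output equals the competitive quantity Q = 22. Each buyer pays their reservation price, so CS = 0 and the firm captures all surplus.
TS = 847 (equal to competitive TS).

Monopoly: TS = 770.77; Perfect PD: TS = 847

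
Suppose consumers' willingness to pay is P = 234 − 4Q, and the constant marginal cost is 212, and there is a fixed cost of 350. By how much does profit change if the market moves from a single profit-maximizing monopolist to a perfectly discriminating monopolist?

A monopolist chooses Q where MR = MC. MR = 234 − 8Q; setting this equal to 212 gives Q = 2.75 and P = 223.
Profit = (223 − 212)·2.75 − 350 = −319.75.
With perfect price discrimination, output is the efficient level Q = 5.5 (where demand meets MC), but every buyer pays their willingness to pay: CS = 0 and PS = total surplus.
PS equals the full surplus area, 60.5. Profit = 60.5 − 350 = −289.5.
Change in profit: −289.5 − −319.75 = 30.25.

π rises by 30.25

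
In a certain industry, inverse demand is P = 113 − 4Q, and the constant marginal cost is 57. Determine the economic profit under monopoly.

Profit = 196

A monopolist chooses Q where MR = MC. MR = 113 − 8Q; setting this equal to 57 gives Q = 7 and P = 85.
Profit = (85 − 57)·7 = 196.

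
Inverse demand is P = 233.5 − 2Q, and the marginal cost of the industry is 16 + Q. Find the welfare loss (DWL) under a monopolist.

Under competition P = MC: 233.5 − 2Q = 16 + Q ⇒ Q = 72.5, P = 88.5.
A monopolist chooses Q where MR = MC. MR = 233.5 − 4Q; setting this equal to 16 + Q gives Q = 43.5 and P = 146.5.
CS = ½·(233.5 − 88.5)·72.5 = 5256.25; PS = (88.5·72.5 − 16·72.5 − ½·1·72.5²) = 2628.125; TS = 7884.375.
CS = ½·(233.5 − 146.5)·43.5 = 1892.25; PS = (146.5·43.5 − 16·43.5 − ½·1·43.5²) = 4730.625; TS = 6622.875.
DWL = 7884.375 − 6622.875 = 1261.5.

DWL = 1261.5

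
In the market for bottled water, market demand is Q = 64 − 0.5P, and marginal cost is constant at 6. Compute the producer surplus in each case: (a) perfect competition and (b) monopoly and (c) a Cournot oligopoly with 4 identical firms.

Competition: PS = 0; Monopoly: PS = 1860.5; Cournot: PS = 1190.72

Inverting demand: P = 128 − 2Q.
Perfect competition: P = MC = 6, so 128 − 2Q = 6 and Q = 61.
PS = (6 − 6)·61 = 0.
Monopoly sets MR = MC: 128 − 4Q = 6 ⇒ Q = 30.5, P = 128 − 2·30.5 = 67.
PS = (67 − 6)·30.5 = 1860.5.
In a 4-firm Cournot equilibrium, symmetry and the first-order condition give q = (128 − 6)/(10) = 12.2. So Q = 48.8 and P = 30.4.
PS = (30.4 − 6)·48.8 = 1190.72.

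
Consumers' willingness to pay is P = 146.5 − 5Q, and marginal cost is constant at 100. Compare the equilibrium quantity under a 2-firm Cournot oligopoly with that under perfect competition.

In a 2-firm Cournot equilibrium, symmetry and the first-order condition give q = (146.5 − 100)/(15) = 3.1. So Q = 6.2 and P = 115.5.
Competitive firms price at marginal cost: P = 100, giving Q = 9.3.

Cournot: Q = 6.2; Competition: Q = 9.3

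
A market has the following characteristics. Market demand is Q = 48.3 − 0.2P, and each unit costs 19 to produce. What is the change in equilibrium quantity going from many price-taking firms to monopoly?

Equilibrium quantity falls by 22.25

Inverting demand: P = 241.5 − 5Q.
Competitive firms price at marginal cost: P = 19, giving Q = 44.5.
The monopolist equates marginal revenue to marginal cost: 241.5 − 10Q = 19, so Q = 22.25. From demand, P = 130.25.
Change in equilibrium quantity: 22.25 − 44.5 = −22.25.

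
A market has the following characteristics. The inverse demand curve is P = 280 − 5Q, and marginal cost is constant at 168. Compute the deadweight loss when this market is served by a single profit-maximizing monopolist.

DWL = 313.6

Under competition P = MC = 168, so Q = (280 − 168)/5 = 22.4.
A monopolist chooses Q where MR = MC. MR = 280 − 10Q; setting this equal to 168 gives Q = 11.2 and P = 224.
DWL is the triangle between Q = 11.2 and Q = 22.4: ½·(22.4 − 11.2)·(224 − 168) = 313.6.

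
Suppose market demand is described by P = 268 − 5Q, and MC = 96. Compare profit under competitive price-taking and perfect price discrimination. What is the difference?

Competitive firms price at marginal cost: P = 96, giving Q = 34.4.
Profit = (96 − 96)·34.4 = 0.
Under first-degree price discrimination the firm charges each unit its demand price and produces up to where P = MC, i.e. Q = 34.4. Consumer surplus is zero; producer surplus equals total surplus.
PS equals the full surplus area, 2958.4. Profit = 2958.4 = 2958.4.
Change in profit: 2958.4 − 0 = 2958.4.

π rises by 2958.4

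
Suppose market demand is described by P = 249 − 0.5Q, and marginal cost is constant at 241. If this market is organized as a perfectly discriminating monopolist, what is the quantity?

Q = 16

A perfectly discriminating monopolist sells every unit with P(Q) ≥ MC(Q), so output equals the competitive quantity Q = 16. Each buyer pays their reservation price, so CS = 0 and the firm captures all surplus.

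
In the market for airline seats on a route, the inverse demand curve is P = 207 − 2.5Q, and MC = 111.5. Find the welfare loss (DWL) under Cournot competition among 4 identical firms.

DWL = 72.962

Competitive firms price at marginal cost: P = 111.5, giving Q = 38.2.
With 4 symmetric Cournot firms, each firm's FOC gives 207 − 12.5q = 111.5, so q = 7.64, Q = 4·7.64 = 30.56, and P = 130.6.
DWL is the triangle between Q = 30.56 and Q = 38.2: ½·(38.2 − 30.56)·(130.6 − 111.5) = 72.962.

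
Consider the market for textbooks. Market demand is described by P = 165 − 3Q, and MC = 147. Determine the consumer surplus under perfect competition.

Perfect competition: P = MC = 147, so 165 − 3Q = 147 and Q = 6.
CS = ½·(165 − 147)·6 = 54.

CS = 54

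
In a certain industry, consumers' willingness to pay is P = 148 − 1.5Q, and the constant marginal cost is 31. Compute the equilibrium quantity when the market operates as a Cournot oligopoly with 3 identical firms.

Q = 58.5

Cournot with 3 identical firms: the symmetric best-response condition is 148 − 6q = 31. Each firm produces q = 19.5, total output Q = 58.5, price P = 60.25.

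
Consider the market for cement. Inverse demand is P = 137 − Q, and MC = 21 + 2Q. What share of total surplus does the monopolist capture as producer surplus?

A monopolist chooses Q where MR = MC. MR = 137 − 2Q; setting this equal to 21 + 2Q gives Q = 29 and P = 108.
CS = ½·(137 − 108)·29 = 420.5.
PS = P·Q − VC(Q) = 108·29 − (21·29 + ½·2·29²) = 1682.
Share captured = PS/TS = 1682/2102.5 = 0.8.

PS/TS = 0.8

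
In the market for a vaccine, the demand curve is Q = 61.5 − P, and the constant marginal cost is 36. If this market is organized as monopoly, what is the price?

Inverting demand: P = 61.5 − Q.
A monopolist chooses Q where MR = MC. MR = 61.5 − 2Q; setting this equal to 36 gives Q = 12.75 and P = 48.75.

P = 48.75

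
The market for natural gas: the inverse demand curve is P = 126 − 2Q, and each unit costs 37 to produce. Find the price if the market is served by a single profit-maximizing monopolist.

The monopolist equates marginal revenue to marginal cost: 126 − 4Q = 37, so Q = 22.25. From demand, P = 81.5.

P = 81.5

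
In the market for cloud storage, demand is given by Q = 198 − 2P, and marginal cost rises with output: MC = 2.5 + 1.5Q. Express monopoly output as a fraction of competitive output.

Inverting demand: P = 99 − 0.5Q.
A monopolist chooses Q where MR = MC. MR = 99 − Q; setting this equal to 2.5 + 1.5Q gives Q = 38.6 and P = 79.7.
Competitive equilibrium sets price equal to marginal cost: 99 − 0.5Q = 2.5 + 1.5Q, so Q = 48.25 and P = 74.875.
Ratio Q_m/Q_c = 38.6/48.25 = 0.8.

Q_m/Q_c = 0.8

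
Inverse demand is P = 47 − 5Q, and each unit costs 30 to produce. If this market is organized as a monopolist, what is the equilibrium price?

The monopolist equates marginal revenue to marginal cost: 47 − 10Q = 30, so Q = 1.7. From demand, P = 38.5.

P = 38.5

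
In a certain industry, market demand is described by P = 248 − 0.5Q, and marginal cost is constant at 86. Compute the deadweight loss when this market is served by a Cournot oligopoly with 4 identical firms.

DWL = 1049.76

Perfect competition: P = MC = 86, so 248 − 0.5Q = 86 and Q = 324.
In a 4-firm Cournot equilibrium, symmetry and the first-order condition give q = (248 − 86)/(2.5) = 64.8. So Q = 259.2 and P = 118.4.
DWL is the triangle between Q = 259.2 and Q = 324: ½·(324 − 259.2)·(118.4 − 86) = 1049.76.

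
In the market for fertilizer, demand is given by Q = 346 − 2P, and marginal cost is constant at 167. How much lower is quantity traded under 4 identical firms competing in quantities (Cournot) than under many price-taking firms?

Inverting demand: P = 173 − 0.5Q.
Under competition P = MC = 167, so Q = (173 − 167)/0.5 = 12.
Cournot with 4 identical firms: the symmetric best-response condition is 173 − 2.5q = 167. Each firm produces q = 2.4, total output Q = 9.6, price P = 168.2.
Change in quantity traded: 9.6 − 12 = −2.4.

Quantity traded falls by 2.4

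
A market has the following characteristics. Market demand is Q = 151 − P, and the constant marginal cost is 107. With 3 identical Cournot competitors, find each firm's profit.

π_i = 121

Inverting demand: P = 151 − Q.
In a 3-firm Cournot equilibrium, symmetry and the first-order condition give q = (151 − 107)/(4) = 11. So Q = 33 and P = 118.
Each firm's profit = (118 − 107)·11 = 121.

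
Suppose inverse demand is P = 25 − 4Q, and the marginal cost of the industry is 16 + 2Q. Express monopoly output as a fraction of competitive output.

Q_m/Q_c = 0.6

A monopolist chooses Q where MR = MC. MR = 25 − 8Q; setting this equal to 16 + 2Q gives Q = 0.9 and P = 21.4.
Competitive equilibrium sets price equal to marginal cost: 25 − 4Q = 16 + 2Q, so Q = 1.5 and P = 19.
Ratio Q_m/Q_c = 0.9/1.5 = 0.6.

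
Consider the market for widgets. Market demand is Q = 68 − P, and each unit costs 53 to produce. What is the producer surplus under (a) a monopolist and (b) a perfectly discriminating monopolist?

Monopoly: PS = 56.25; Perfect PD: PS = 112.5

Inverting demand: P = 68 − Q.
A monopolist chooses Q where MR = MC. MR = 68 − 2Q; setting this equal to 53 gives Q = 7.5 and P = 60.5.
PS = (60.5 − 53)·7.5 = 56.25.
Under first-degree price discrimination the firm charges each unit its demand price and produces up to where P = MC, i.e. Q = 15. Consumer surplus is zero; producer surplus equals total surplus.
PS = ½·(68 − 53)·15 = 112.5.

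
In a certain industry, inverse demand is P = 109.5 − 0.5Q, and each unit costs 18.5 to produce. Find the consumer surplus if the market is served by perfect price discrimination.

With perfect price discrimination, output is the efficient level Q = 182 (where demand meets MC), but every buyer pays their willingness to pay: CS = 0 and PS = total surplus.
CS = 0.

CS = 0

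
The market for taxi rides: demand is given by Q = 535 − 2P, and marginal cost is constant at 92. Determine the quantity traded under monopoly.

Inverting demand: P = 267.5 − 0.5Q.
Monopoly sets MR = MC: 267.5 − Q = 92 ⇒ Q = 175.5, P = 267.5 − 0.5·175.5 = 179.75.

Q = 175.5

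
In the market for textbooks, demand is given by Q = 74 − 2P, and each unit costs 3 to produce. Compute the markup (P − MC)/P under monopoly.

Inverting demand: P = 37 − 0.5Q.
A monopolist chooses Q where MR = MC. MR = 37 − Q; setting this equal to 3 gives Q = 34 and P = 20.
Lerner index = (P − MC)/P = (20 − 3)/20 = 0.85.

Lerner index = 0.85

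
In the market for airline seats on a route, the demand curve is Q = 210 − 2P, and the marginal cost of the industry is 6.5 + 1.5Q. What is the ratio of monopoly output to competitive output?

Q_m/Q_c = 0.8

Inverting demand: P = 105 − 0.5Q.
Monopoly sets MR = MC: 105 − Q = 6.5 + 1.5Q ⇒ Q = 39.4, P = 105 − 0.5·39.4 = 85.3.
Under competition P = MC: 105 − 0.5Q = 6.5 + 1.5Q ⇒ Q = 49.25, P = 80.375.
Ratio Q_m/Q_c = 39.4/49.25 = 0.8.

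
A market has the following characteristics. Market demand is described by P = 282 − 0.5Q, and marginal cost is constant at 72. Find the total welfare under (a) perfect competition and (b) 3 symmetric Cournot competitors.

Competition: TS = 44100; Cournot: TS = 41343.75

Perfect competition: P = MC = 72, so 282 − 0.5Q = 72 and Q = 420.
CS = ½·(282 − 72)·420 = 44100; PS = (72 − 72)·420 = 0; TS = 44100.
Cournot with 3 identical firms: the symmetric best-response condition is 282 − 2q = 72. Each firm produces q = 105, total output Q = 315, price P = 124.5.
CS = ½·(282 − 124.5)·315 = 24806.25; PS = (124.5 − 72)·315 = 16537.5; TS = 41343.75.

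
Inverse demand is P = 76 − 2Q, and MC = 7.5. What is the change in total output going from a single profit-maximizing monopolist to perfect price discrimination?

Q rises by 17.125

A monopolist chooses Q where MR = MC. MR = 76 − 4Q; setting this equal to 7.5 gives Q = 17.125 and P = 41.75.
A perfectly discriminating monopolist sells every unit with P(Q) ≥ MC(Q), so output equals the competitive quantity Q = 34.25. Each buyer pays their reservation price, so CS = 0 and the firm captures all surplus.
Change in total output: 34.25 − 17.125 = 17.125.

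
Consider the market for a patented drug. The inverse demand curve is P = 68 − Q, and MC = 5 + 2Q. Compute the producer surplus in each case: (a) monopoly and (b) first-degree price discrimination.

Monopoly sets MR = MC: 68 − 2Q = 5 + 2Q ⇒ Q = 15.75, P = 68 − 15.75 = 52.25.
PS = P·Q − VC(Q) = 52.25·15.75 − (5·15.75 + ½·2·15.75²) = 496.125.
With perfect price discrimination, output is the efficient level Q = 21 (where demand meets MC), but every buyer pays their willingness to pay: CS = 0 and PS = total surplus.
PS = ½·(68 − 5)·21 = 661.5.

Monopoly: PS = 496.125; Perfect PD: PS = 661.5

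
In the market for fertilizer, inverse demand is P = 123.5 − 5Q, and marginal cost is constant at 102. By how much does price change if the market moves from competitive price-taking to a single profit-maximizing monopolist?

Perfect competition: P = MC = 102, so 123.5 − 5Q = 102 and Q = 4.3.
Monopoly sets MR = MC: 123.5 − 10Q = 102 ⇒ Q = 2.15, P = 123.5 − 5·2.15 = 112.75.
Change in price: 112.75 − 102 = 10.75.

P rises by 10.75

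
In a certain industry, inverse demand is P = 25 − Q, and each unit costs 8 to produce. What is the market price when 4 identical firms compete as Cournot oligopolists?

P = 11.4

With 4 symmetric Cournot firms, each firm's FOC gives 25 − 5q = 8, so q = 3.4, Q = 4·3.4 = 13.6, and P = 11.4.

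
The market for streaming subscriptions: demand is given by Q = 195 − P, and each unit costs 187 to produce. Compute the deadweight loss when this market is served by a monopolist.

DWL = 8

Inverting demand: P = 195 − Q.
Under competition P = MC = 187, so Q = (195 − 187)/1 = 8.
The monopolist equates marginal revenue to marginal cost: 195 − 2Q = 187, so Q = 4. From demand, P = 191.
DWL is the triangle between Q = 4 and Q = 8: ½·(8 − 4)·(191 − 187) = 8.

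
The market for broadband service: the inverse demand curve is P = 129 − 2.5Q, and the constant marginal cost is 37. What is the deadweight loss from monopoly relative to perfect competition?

DWL = 423.2

Under competition P = MC = 37, so Q = (129 − 37)/2.5 = 36.8.
The monopolist equates marginal revenue to marginal cost: 129 − 5Q = 37, so Q = 18.4. From demand, P = 83.
DWL is the triangle between Q = 18.4 and Q = 36.8: ½·(36.8 − 18.4)·(83 − 37) = 423.2.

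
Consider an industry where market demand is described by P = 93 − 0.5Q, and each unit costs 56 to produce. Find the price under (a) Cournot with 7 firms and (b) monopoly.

Cournot: P = 60.625; Monopoly: P = 74.5

With 7 symmetric Cournot firms, each firm's FOC gives 93 − 4q = 56, so q = 9.25, Q = 7·9.25 = 64.75, and P = 60.625.
Monopoly sets MR = MC: 93 − Q = 56 ⇒ Q = 37, P = 93 − 0.5·37 = 74.5.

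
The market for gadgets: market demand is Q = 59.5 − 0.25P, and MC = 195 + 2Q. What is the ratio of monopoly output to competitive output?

Inverting demand: P = 238 − 4Q.
Monopoly sets MR = MC: 238 − 8Q = 195 + 2Q ⇒ Q = 4.3, P = 238 − 4·4.3 = 220.8.
Competitive equilibrium sets price equal to marginal cost: 238 − 4Q = 195 + 2Q, so Q = 43/6 and P = 628/3.
Ratio Q_m/Q_c = 4.3/(43/6) = 0.6.

Q_m/Q_c = 0.6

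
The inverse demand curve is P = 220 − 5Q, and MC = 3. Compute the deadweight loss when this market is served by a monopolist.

Perfect competition: P = MC = 3, so 220 − 5Q = 3 and Q = 43.4.
Monopoly sets MR = MC: 220 − 10Q = 3 ⇒ Q = 21.7, P = 220 − 5·21.7 = 111.5.
DWL is the triangle between Q = 21.7 and Q = 43.4: ½·(43.4 − 21.7)·(111.5 − 3) = 1177.225.

DWL = 1177.225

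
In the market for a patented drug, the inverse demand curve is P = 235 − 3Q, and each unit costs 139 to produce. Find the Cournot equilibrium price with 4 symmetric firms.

With 4 symmetric Cournot firms, each firm's FOC gives 235 − 15q = 139, so q = 6.4, Q = 4·6.4 = 25.6, and P = 158.2.

P = 158.2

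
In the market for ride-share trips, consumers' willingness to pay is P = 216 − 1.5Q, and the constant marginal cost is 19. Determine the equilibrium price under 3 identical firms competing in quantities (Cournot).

In a 3-firm Cournot equilibrium, symmetry and the first-order condition give q = (216 − 19)/(6) = 197/6. So Q = 98.5 and P = 68.25.

P = 68.25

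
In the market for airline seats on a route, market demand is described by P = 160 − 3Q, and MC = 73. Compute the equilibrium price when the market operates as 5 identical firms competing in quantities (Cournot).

P = 87.5

In a 5-firm Cournot equilibrium, symmetry and the first-order condition give q = (160 − 73)/(18) = 29/6. So Q = 145/6 and P = 87.5.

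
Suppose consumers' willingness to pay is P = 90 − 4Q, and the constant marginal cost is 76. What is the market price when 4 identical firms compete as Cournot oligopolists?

Cournot with 4 identical firms: the symmetric best-response condition is 90 − 20q = 76. Each firm produces q = 0.7, total output Q = 2.8, price P = 78.8.

P = 78.8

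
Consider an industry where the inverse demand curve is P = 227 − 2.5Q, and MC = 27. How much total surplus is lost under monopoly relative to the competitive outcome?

DWL = 2000

Under competition P = MC = 27, so Q = (227 − 27)/2.5 = 80.
A monopolist chooses Q where MR = MC. MR = 227 − 5Q; setting this equal to 27 gives Q = 40 and P = 127.
DWL is the triangle between Q = 40 and Q = 80: ½·(80 − 40)·(127 − 27) = 2000.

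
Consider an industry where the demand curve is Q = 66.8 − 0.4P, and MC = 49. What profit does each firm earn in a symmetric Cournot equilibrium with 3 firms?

Inverting demand: P = 167 − 2.5Q.
With 3 symmetric Cournot firms, each firm's FOC gives 167 − 10q = 49, so q = 11.8, Q = 3·11.8 = 35.4, and P = 78.5.
Each firm's profit = (78.5 − 49)·11.8 = 348.1.

π_i = 348.1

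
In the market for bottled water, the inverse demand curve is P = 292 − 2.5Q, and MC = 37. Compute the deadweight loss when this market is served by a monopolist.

Competitive firms price at marginal cost: P = 37, giving Q = 102.
Monopoly sets MR = MC: 292 − 5Q = 37 ⇒ Q = 51, P = 292 − 2.5·51 = 164.5.
DWL is the triangle between Q = 51 and Q = 102: ½·(102 − 51)·(164.5 − 37) = 3251.25.

DWL = 3251.25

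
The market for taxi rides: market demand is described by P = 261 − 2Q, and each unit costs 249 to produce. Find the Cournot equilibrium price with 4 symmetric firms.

P = 251.4

Cournot with 4 identical firms: the symmetric best-response condition is 261 − 10q = 249. Each firm produces q = 1.2, total output Q = 4.8, price P = 251.4.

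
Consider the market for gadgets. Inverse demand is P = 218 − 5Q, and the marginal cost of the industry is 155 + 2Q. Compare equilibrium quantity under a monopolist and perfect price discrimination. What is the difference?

Equilibrium quantity rises by 3.75

The monopolist equates marginal revenue to marginal cost: 218 − 10Q = 155 + 2Q, so Q = 5.25. From demand, P = 191.75.
A perfectly discriminating monopolist sells every unit with P(Q) ≥ MC(Q), so output equals the competitive quantity Q = 9. Each buyer pays their reservation price, so CS = 0 and the firm captures all surplus.
Change in equilibrium quantity: 9 − 5.25 = 3.75.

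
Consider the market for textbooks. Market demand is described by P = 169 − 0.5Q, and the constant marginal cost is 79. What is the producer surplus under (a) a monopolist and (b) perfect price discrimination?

Monopoly: PS = 4050; Perfect PD: PS = 8100

Monopoly sets MR = MC: 169 − Q = 79 ⇒ Q = 90, P = 169 − 0.5·90 = 124.
PS = (124 − 79)·90 = 4050.
A perfectly discriminating monopolist sells every unit with P(Q) ≥ MC(Q), so output equals the competitive quantity Q = 180. Each buyer pays their reservation price, so CS = 0 and the firm captures all surplus.
PS = ½·(169 − 79)·180 = 8100.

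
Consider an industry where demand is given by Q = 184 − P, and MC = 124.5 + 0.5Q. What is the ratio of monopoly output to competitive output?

Inverting demand: P = 184 − Q.
The monopolist equates marginal revenue to marginal cost: 184 − 2Q = 124.5 + 0.5Q, so Q = 23.8. From demand, P = 160.2.
Competitive equilibrium sets price equal to marginal cost: 184 − Q = 124.5 + 0.5Q, so Q = 119/3 and P = 433/3.
Ratio Q_m/Q_c = 23.8/(119/3) = 0.6.

Q_m/Q_c = 0.6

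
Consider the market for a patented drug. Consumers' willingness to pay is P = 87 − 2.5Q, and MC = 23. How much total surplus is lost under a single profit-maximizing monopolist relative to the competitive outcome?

Perfect competition: P = MC = 23, so 87 − 2.5Q = 23 and Q = 25.6.
Monopoly sets MR = MC: 87 − 5Q = 23 ⇒ Q = 12.8, P = 87 − 2.5·12.8 = 55.
DWL is the triangle between Q = 12.8 and Q = 25.6: ½·(25.6 − 12.8)·(55 − 23) = 204.8.

DWL = 204.8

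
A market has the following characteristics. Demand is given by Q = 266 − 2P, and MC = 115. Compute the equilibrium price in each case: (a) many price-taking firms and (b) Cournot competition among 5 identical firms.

Inverting demand: P = 133 − 0.5Q.
Under competition P = MC = 115, so Q = (133 − 115)/0.5 = 36.
Cournot with 5 identical firms: the symmetric best-response condition is 133 − 3q = 115. Each firm produces q = 6, total output Q = 30, price P = 118.

Competition: P = 115; Cournot: P = 118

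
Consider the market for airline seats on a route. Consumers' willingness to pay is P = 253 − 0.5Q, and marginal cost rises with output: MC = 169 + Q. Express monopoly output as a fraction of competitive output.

The monopolist equates marginal revenue to marginal cost: 253 − Q = 169 + Q, so Q = 42. From demand, P = 232.
Competitive equilibrium sets price equal to marginal cost: 253 − 0.5Q = 169 + Q, so Q = 56 and P = 225.
Ratio Q_m/Q_c = 42/56 = 0.75.

Q_m/Q_c = 0.75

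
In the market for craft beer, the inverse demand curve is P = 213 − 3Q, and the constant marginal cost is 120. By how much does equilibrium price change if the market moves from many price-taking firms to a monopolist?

Competitive firms price at marginal cost: P = 120, giving Q = 31.
The monopolist equates marginal revenue to marginal cost: 213 − 6Q = 120, so Q = 15.5. From demand, P = 166.5.
Change in equilibrium price: 166.5 − 120 = 46.5.

Equilibrium price rises by 46.5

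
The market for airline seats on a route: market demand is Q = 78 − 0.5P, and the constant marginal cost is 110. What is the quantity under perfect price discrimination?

Inverting demand: P = 156 − 2Q.
A perfectly discriminating monopolist sells every unit with P(Q) ≥ MC(Q), so output equals the competitive quantity Q = 23. Each buyer pays their reservation price, so CS = 0 and the firm captures all surplus.

Q = 23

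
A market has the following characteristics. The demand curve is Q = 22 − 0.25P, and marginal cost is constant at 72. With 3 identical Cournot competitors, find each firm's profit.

Inverting demand: P = 88 − 4Q.
Cournot with 3 identical firms: the symmetric best-response condition is 88 − 16q = 72. Each firm produces q = 1, total output Q = 3, price P = 76.
Each firm's profit = (76 − 72)·1 = 4.

π_i = 4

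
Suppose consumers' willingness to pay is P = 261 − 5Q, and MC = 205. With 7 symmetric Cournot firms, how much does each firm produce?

q_i = 1.4

In a 7-firm Cournot equilibrium, symmetry and the first-order condition give q = (261 − 205)/(40) = 1.4. So Q = 9.8 and P = 212.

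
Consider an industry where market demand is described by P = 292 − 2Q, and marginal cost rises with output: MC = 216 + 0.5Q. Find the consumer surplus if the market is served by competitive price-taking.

Under competition P = MC: 292 − 2Q = 216 + 0.5Q ⇒ Q = 30.4, P = 231.2.
CS = ½·(292 − 231.2)·30.4 = 924.16.

CS = 924.16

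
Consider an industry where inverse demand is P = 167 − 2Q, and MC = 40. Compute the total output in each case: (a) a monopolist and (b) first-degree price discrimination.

Monopoly sets MR = MC: 167 − 4Q = 40 ⇒ Q = 31.75, P = 167 − 2·31.75 = 103.5.
A perfectly discriminating monopolist sells every unit with P(Q) ≥ MC(Q), so output equals the competitive quantity Q = 63.5. Each buyer pays their reservation price, so CS = 0 and the firm captures all surplus.

Monopoly: Q = 31.75; Perfect PD: Q = 63.5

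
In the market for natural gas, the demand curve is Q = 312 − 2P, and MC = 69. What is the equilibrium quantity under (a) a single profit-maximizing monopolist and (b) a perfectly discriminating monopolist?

Inverting demand: P = 156 − 0.5Q.
Monopoly sets MR = MC: 156 − Q = 69 ⇒ Q = 87, P = 156 − 0.5·87 = 112.5.
With perfect price discrimination, output is the efficient level Q = 174 (where demand meets MC), but every buyer pays their willingness to pay: CS = 0 and PS = total surplus.

Monopoly: Q = 87; Perfect PD: Q = 174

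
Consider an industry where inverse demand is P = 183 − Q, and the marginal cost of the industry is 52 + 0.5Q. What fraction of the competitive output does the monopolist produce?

A monopolist chooses Q where MR = MC. MR = 183 − 2Q; setting this equal to 52 + 0.5Q gives Q = 52.4 and P = 130.6.
Competitive equilibrium sets price equal to marginal cost: 183 − Q = 52 + 0.5Q, so Q = 262/3 and P = 287/3.
Ratio Q_m/Q_c = 52.4/(262/3) = 0.6.

Q_m/Q_c = 0.6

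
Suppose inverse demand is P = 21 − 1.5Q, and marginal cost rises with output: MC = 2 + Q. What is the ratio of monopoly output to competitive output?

Q_m/Q_c = 0.625

The monopolist equates marginal revenue to marginal cost: 21 − 3Q = 2 + Q, so Q = 4.75. From demand, P = 13.875.
Competitive equilibrium sets price equal to marginal cost: 21 − 1.5Q = 2 + Q, so Q = 7.6 and P = 9.6.
Ratio Q_m/Q_c = 4.75/7.6 = 0.625.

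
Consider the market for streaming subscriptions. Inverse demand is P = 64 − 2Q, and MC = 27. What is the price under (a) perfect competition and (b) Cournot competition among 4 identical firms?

Perfect competition: P = MC = 27, so 64 − 2Q = 27 and Q = 18.5.
With 4 symmetric Cournot firms, each firm's FOC gives 64 − 10q = 27, so q = 3.7, Q = 4·3.7 = 14.8, and P = 34.4.

Competition: P = 27; Cournot: P = 34.4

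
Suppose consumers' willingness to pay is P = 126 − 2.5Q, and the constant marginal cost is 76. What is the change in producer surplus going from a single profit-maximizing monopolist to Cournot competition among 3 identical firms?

PS falls by 62.5

A monopolist chooses Q where MR = MC. MR = 126 − 5Q; setting this equal to 76 gives Q = 10 and P = 101.
PS = (101 − 76)·10 = 250.
With 3 symmetric Cournot firms, each firm's FOC gives 126 − 10q = 76, so q = 5, Q = 3·5 = 15, and P = 88.5.
PS = (88.5 − 76)·15 = 187.5.
Change in producer surplus: 187.5 − 250 = −62.5.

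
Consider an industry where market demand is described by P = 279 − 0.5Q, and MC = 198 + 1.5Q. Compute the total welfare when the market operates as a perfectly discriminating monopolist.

TS = 1640.25

A perfectly discriminating monopolist sells every unit with P(Q) ≥ MC(Q), so output equals the competitive quantity Q = 40.5. Each buyer pays their reservation price, so CS = 0 and the firm captures all surplus.
TS = 1640.25 (equal to competitive TS).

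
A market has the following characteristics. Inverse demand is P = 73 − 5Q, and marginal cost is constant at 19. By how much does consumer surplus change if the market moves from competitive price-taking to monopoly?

Competitive firms price at marginal cost: P = 19, giving Q = 10.8.
CS = ½·(73 − 19)·10.8 = 291.6.
A monopolist chooses Q where MR = MC. MR = 73 − 10Q; setting this equal to 19 gives Q = 5.4 and P = 46.
CS = ½·(73 − 46)·5.4 = 72.9.
Change in consumer surplus: 72.9 − 291.6 = −218.7.

Consumer surplus falls by 218.7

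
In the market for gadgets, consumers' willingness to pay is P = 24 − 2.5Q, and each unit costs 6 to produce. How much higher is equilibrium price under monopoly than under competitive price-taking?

Perfect competition: P = MC = 6, so 24 − 2.5Q = 6 and Q = 7.2.
A monopolist chooses Q where MR = MC. MR = 24 − 5Q; setting this equal to 6 gives Q = 3.6 and P = 15.
Change in equilibrium price: 15 − 6 = 9.

Equilibrium price rises by 9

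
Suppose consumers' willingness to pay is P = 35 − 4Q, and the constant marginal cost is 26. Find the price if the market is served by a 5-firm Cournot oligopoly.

P = 27.5

With 5 symmetric Cournot firms, each firm's FOC gives 35 − 24q = 26, so q = 0.375, Q = 5·0.375 = 1.875, and P = 27.5.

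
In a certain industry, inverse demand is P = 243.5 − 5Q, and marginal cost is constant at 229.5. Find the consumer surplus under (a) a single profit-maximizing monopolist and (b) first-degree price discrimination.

The monopolist equates marginal revenue to marginal cost: 243.5 − 10Q = 229.5, so Q = 1.4. From demand, P = 236.5.
CS = ½·(243.5 − 236.5)·1.4 = 4.9.
A perfectly discriminating monopolist sells every unit with P(Q) ≥ MC(Q), so output equals the competitive quantity Q = 2.8. Each buyer pays their reservation price, so CS = 0 and the firm captures all surplus.
CS = 0.

Monopoly: CS = 4.9; Perfect PD: CS = 0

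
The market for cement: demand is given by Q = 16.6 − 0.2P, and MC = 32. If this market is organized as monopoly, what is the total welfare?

TS = 195.075

Inverting demand: P = 83 − 5Q.
Monopoly sets MR = MC: 83 − 10Q = 32 ⇒ Q = 5.1, P = 83 − 5·5.1 = 57.5.
CS = ½·(83 − 57.5)·5.1 = 65.025; PS = (57.5 − 32)·5.1 = 130.05; TS = 195.075.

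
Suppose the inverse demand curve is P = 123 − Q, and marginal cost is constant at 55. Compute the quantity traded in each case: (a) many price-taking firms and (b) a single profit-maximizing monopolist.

Competition: Q = 68; Monopoly: Q = 34

Perfect competition: P = MC = 55, so 123 − Q = 55 and Q = 68.
The monopolist equates marginal revenue to marginal cost: 123 − 2Q = 55, so Q = 34. From demand, P = 89.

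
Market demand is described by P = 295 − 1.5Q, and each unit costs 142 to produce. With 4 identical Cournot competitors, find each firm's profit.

π_i = 624.24

In a 4-firm Cournot equilibrium, symmetry and the first-order condition give q = (295 − 142)/(7.5) = 20.4. So Q = 81.6 and P = 172.6.
Each firm's profit = (172.6 − 142)·20.4 = 624.24.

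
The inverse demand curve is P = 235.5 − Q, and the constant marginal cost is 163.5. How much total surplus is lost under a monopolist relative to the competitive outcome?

Perfect competition: P = MC = 163.5, so 235.5 − Q = 163.5 and Q = 72.
A monopolist chooses Q where MR = MC. MR = 235.5 − 2Q; setting this equal to 163.5 gives Q = 36 and P = 199.5.
DWL is the triangle between Q = 36 and Q = 72: ½·(72 − 36)·(199.5 − 163.5) = 648.

DWL = 648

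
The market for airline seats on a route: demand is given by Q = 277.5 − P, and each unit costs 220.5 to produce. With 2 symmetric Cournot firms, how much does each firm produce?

q_i = 19

Inverting demand: P = 277.5 − Q.
With 2 symmetric Cournot firms, each firm's FOC gives 277.5 − 3q = 220.5, so q = 19, Q = 2·19 = 38, and P = 239.5.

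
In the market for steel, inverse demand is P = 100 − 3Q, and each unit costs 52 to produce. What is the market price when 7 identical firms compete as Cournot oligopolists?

P = 58

In a 7-firm Cournot equilibrium, symmetry and the first-order condition give q = (100 − 52)/(24) = 2. So Q = 14 and P = 58.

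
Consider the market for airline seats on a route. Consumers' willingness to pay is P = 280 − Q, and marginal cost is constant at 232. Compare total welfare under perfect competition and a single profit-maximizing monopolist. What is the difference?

TS falls by 288

Competitive firms price at marginal cost: P = 232, giving Q = 48.
CS = ½·(280 − 232)·48 = 1152; PS = (232 − 232)·48 = 0; TS = 1152.
Monopoly sets MR = MC: 280 − 2Q = 232 ⇒ Q = 24, P = 280 − 24 = 256.
CS = ½·(280 − 256)·24 = 288; PS = (256 − 232)·24 = 576; TS = 864.
Change in total welfare: 864 − 1152 = −288.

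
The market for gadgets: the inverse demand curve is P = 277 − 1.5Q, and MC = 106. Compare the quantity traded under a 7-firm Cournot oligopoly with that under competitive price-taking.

With 7 symmetric Cournot firms, each firm's FOC gives 277 − 12q = 106, so q = 14.25, Q = 7·14.25 = 99.75, and P = 127.375.
Under competition P = MC = 106, so Q = (277 − 106)/1.5 = 114.

Cournot: Q = 99.75; Competition: Q = 114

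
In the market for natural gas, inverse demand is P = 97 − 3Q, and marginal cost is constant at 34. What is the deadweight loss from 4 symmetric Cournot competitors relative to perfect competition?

DWL = 26.46

Perfect competition: P = MC = 34, so 97 − 3Q = 34 and Q = 21.
With 4 symmetric Cournot firms, each firm's FOC gives 97 − 15q = 34, so q = 4.2, Q = 4·4.2 = 16.8, and P = 46.6.
DWL is the triangle between Q = 16.8 and Q = 21: ½·(21 − 16.8)·(46.6 − 34) = 26.46.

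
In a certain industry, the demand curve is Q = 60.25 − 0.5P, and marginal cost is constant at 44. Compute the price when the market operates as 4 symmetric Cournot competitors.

Inverting demand: P = 120.5 − 2Q.
In a 4-firm Cournot equilibrium, symmetry and the first-order condition give q = (120.5 − 44)/(10) = 7.65. So Q = 30.6 and P = 59.3.

P = 59.3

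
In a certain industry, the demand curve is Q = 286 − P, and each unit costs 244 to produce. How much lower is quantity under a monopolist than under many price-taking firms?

Quantity falls by 21

Inverting demand: P = 286 − Q.
Perfect competition: P = MC = 244, so 286 − Q = 244 and Q = 42.
The monopolist equates marginal revenue to marginal cost: 286 − 2Q = 244, so Q = 21. From demand, P = 265.
Change in quantity: 21 − 42 = −21.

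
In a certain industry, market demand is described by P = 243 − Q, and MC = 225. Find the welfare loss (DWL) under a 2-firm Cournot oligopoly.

DWL = 18

Under competition P = MC = 225, so Q = (243 − 225)/1 = 18.
With 2 symmetric Cournot firms, each firm's FOC gives 243 − 3q = 225, so q = 6, Q = 2·6 = 12, and P = 231.
DWL is the triangle between Q = 12 and Q = 18: ½·(18 − 12)·(231 − 225) = 18.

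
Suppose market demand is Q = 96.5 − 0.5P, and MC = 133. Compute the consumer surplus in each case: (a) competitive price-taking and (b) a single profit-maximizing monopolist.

Competition: CS = 900; Monopoly: CS = 225

Inverting demand: P = 193 − 2Q.
Perfect competition: P = MC = 133, so 193 − 2Q = 133 and Q = 30.
CS = ½·(193 − 133)·30 = 900.
Monopoly sets MR = MC: 193 − 4Q = 133 ⇒ Q = 15, P = 193 − 2·15 = 163.
CS = ½·(193 − 163)·15 = 225.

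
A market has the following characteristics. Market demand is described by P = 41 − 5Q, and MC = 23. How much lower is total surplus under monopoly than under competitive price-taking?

Under competition P = MC = 23, so Q = (41 − 23)/5 = 3.6.
CS = ½·(41 − 23)·3.6 = 32.4; PS = (23 − 23)·3.6 = 0; TS = 32.4.
The monopolist equates marginal revenue to marginal cost: 41 − 10Q = 23, so Q = 1.8. From demand, P = 32.
CS = ½·(41 − 32)·1.8 = 8.1; PS = (32 − 23)·1.8 = 16.2; TS = 24.3.
Change in total surplus: 24.3 − 32.4 = −8.1.

Total surplus falls by 8.1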